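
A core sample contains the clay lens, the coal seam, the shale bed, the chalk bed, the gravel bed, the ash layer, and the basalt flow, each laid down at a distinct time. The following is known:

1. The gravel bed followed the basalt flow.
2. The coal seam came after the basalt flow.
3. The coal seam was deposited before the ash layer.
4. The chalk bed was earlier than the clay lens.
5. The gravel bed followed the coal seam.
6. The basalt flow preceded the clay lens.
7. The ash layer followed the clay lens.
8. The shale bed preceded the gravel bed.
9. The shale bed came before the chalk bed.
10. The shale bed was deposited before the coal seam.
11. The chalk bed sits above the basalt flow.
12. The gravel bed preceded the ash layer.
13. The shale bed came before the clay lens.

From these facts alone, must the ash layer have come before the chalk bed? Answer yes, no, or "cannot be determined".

Tracing the constraints gives the chalk bed → the clay lens → the ash layer, so the chalk bed must come before the ash layer.
That means the ash layer cannot be before the chalk bed.

no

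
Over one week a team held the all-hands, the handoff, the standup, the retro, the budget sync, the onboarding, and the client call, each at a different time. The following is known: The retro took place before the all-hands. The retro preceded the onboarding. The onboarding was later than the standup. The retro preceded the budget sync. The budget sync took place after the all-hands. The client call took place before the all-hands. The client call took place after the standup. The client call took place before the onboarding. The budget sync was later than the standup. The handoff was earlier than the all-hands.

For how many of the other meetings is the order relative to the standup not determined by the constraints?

2

Forced after the standup: the all-hands, the budget sync, the client call, and the onboarding.
That leaves the handoff and the retro with no forced order relative to the standup — 2.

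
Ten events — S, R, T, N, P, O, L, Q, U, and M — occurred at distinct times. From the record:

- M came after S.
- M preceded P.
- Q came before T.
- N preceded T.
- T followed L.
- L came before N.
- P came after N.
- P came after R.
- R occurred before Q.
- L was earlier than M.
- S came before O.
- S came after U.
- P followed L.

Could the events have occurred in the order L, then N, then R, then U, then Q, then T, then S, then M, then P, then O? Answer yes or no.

yes

Check each stated constraint against the proposed order — e.g. N is ahead of P; L is ahead of P. Every pair is in the required order; nothing is violated.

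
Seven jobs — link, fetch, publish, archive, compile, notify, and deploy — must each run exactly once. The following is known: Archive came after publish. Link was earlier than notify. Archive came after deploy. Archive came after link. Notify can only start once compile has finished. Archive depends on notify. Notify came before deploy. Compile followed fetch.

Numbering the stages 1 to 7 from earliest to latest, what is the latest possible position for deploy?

Deploy must come before archive — 1 stage forced after it.
Everything else can be placed before deploy in some valid order, so deploy can sit as late as position 7 − 1 = 6.

6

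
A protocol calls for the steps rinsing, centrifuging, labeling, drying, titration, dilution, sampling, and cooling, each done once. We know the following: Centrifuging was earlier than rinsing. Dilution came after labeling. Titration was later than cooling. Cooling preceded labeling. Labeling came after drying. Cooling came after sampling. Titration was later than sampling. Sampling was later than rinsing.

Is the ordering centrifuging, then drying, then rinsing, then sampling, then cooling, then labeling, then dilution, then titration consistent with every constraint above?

yes

Check each stated constraint against the proposed order — e.g. sampling is ahead of titration; drying is ahead of labeling. Every pair is in the required order; nothing is violated.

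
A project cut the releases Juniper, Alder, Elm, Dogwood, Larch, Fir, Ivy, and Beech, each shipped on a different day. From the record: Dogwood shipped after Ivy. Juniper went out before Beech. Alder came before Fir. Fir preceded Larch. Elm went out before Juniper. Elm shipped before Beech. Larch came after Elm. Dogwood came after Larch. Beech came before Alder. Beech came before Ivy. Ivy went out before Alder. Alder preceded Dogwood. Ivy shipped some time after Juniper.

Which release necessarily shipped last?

Every other release has a chain of constraints placing it before Dogwood, so Dogwood is last.

Dogwood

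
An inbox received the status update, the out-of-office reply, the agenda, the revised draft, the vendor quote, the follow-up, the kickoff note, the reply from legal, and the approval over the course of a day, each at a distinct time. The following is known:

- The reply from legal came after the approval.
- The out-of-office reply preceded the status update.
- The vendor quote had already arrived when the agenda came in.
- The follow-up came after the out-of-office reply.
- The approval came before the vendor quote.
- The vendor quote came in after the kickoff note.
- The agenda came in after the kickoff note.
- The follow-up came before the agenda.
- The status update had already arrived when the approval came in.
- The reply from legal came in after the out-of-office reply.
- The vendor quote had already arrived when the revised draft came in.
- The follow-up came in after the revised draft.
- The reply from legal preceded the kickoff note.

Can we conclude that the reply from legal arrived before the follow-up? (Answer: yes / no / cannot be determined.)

Chain the constraints: the reply from legal → the kickoff note → the vendor quote → the revised draft → the follow-up. Each link is directly stated, so the reply from legal comes before the follow-up.

yes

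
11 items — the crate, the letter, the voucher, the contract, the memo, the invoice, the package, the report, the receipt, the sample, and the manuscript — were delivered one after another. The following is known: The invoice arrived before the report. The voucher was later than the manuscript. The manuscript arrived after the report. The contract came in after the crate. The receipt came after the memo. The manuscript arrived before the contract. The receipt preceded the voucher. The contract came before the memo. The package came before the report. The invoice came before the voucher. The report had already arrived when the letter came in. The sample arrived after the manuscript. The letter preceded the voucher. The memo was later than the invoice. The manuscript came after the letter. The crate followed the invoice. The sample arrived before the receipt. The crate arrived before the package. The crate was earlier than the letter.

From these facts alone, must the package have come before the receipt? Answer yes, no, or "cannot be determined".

yes

Chain the constraints: the package → the report → the manuscript → the sample → the receipt. Each link is directly stated, so the package comes before the receipt.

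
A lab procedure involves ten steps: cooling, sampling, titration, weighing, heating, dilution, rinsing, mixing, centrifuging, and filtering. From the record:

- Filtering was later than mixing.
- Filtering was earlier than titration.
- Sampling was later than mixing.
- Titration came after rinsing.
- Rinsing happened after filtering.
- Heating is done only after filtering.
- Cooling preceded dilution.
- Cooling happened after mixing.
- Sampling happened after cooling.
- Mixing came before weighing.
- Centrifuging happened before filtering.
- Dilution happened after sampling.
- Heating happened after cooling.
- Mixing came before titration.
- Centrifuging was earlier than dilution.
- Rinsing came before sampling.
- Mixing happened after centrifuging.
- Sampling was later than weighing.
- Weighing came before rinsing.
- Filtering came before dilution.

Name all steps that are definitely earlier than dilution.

centrifuging, cooling, filtering, mixing, rinsing, sampling, weighing

Directly stated before dilution: centrifuging, cooling, filtering, and sampling.
Mixing reaches dilution via mixing → filtering → dilution.
Rinsing reaches dilution via rinsing → sampling → dilution.
Weighing reaches dilution via weighing → sampling → dilution.
No chain forces heating (or any of the others) ahead of dilution.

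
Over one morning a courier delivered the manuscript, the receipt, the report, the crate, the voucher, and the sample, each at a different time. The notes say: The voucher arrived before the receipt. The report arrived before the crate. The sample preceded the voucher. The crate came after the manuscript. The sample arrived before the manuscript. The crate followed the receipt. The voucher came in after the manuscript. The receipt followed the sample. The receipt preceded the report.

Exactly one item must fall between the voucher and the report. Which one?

the receipt

Tracing the constraints gives the voucher → the receipt → the report, so the receipt sits after the voucher and before the report.
No other item is forced both after the voucher and before the report.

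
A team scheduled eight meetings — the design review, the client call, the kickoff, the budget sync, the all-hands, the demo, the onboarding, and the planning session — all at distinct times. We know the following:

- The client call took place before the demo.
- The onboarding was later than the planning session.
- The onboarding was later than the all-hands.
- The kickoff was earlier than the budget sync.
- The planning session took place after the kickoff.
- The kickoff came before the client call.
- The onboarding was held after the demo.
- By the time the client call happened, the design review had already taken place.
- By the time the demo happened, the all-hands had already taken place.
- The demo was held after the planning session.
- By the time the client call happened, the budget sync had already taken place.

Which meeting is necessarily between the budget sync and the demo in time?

the client call

Tracing the constraints gives the budget sync → the client call → the demo, so the client call sits after the budget sync and before the demo.
No other meeting is forced both after the budget sync and before the demo.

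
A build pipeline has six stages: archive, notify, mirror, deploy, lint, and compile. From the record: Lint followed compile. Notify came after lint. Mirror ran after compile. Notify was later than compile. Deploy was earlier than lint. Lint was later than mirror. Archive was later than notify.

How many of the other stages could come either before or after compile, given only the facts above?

Forced after compile: archive, lint, mirror, and notify.
That leaves deploy with no forced order relative to compile — 1.

1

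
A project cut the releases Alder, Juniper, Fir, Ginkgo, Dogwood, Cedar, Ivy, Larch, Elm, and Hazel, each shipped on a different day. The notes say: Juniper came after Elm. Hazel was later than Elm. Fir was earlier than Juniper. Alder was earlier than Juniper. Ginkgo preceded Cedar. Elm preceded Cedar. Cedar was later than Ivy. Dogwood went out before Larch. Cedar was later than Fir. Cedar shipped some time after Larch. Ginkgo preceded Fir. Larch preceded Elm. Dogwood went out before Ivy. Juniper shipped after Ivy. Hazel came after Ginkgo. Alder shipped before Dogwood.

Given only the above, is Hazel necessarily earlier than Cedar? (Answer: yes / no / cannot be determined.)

cannot be determined

No chain of stated constraints runs from Hazel to Cedar, and none runs from Cedar to Hazel either.
So the relative order of Hazel and Cedar is not fixed by the given facts.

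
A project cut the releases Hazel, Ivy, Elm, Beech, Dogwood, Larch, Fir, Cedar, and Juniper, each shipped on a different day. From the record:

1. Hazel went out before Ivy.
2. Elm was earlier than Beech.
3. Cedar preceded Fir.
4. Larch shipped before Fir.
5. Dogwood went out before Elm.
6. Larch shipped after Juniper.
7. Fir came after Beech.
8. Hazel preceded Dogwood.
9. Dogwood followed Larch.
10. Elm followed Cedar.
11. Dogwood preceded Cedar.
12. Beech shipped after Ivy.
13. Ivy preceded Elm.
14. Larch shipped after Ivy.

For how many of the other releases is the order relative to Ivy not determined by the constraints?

1

Forced before Ivy: Hazel; forced after Ivy: Beech, Cedar, Dogwood, Elm, Fir, and Larch.
That leaves Juniper with no forced order relative to Ivy — 1.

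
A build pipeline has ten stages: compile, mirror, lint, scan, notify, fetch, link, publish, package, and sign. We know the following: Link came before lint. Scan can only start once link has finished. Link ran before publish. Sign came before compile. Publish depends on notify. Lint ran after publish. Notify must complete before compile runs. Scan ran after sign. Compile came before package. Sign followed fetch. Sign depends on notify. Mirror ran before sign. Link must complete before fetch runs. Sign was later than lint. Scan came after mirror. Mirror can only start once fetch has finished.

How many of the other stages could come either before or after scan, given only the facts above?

Forced before scan: fetch, link, lint, mirror, notify, publish, and sign.
That leaves compile and package with no forced order relative to scan — 2.

2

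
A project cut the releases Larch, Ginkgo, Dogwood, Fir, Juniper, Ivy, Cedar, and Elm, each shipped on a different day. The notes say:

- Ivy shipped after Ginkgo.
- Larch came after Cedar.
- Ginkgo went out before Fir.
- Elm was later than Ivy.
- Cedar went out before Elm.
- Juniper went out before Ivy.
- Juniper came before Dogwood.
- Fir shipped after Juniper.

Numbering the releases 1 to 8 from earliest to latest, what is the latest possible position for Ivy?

Ivy must come before Elm — 1 release forced after it.
Everything else can be placed before Ivy in some valid order, so Ivy can sit as late as position 8 − 1 = 7.

7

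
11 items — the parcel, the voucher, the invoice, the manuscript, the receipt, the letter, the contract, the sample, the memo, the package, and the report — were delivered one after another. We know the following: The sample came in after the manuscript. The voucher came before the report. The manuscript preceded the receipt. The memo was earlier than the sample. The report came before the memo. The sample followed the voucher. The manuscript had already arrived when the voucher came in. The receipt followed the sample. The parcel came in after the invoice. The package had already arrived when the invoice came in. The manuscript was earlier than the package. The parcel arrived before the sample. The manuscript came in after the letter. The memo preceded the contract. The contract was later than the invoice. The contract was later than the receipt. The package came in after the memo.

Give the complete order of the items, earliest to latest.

The constraints fix every adjacent pair, so only one ordering works:
the letter → the manuscript → the voucher → the report → the memo → the package → the invoice → the parcel → the sample → the receipt → the contract.

the letter, the manuscript, the voucher, the report, the memo, the package, the invoice, the parcel, the sample, the receipt, the contract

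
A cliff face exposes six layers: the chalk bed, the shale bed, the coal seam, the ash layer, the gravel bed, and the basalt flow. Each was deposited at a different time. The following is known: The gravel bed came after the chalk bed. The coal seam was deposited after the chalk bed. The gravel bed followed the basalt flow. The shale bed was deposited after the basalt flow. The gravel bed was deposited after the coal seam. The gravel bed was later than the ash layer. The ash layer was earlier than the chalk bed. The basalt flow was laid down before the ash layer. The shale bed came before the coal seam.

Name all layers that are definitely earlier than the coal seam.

the ash layer, the basalt flow, the chalk bed, the shale bed

Directly stated before the coal seam: the chalk bed and the shale bed.
The ash layer reaches the coal seam via the ash layer → the chalk bed → the coal seam.
The basalt flow reaches the coal seam via the basalt flow → the shale bed → the coal seam.
No chain forces the gravel bed ahead of the coal seam.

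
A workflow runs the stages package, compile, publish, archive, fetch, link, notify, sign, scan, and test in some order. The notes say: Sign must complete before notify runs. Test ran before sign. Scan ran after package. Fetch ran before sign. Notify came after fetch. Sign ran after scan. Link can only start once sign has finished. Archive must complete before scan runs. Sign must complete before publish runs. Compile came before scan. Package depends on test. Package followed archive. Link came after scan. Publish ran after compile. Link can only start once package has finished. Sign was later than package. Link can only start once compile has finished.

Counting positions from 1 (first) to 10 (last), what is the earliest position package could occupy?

3

Archive and test must both come before package — 2 forced predecessors.
Nothing else is forced ahead of package, so its earliest slot is position 2 + 1 = 3.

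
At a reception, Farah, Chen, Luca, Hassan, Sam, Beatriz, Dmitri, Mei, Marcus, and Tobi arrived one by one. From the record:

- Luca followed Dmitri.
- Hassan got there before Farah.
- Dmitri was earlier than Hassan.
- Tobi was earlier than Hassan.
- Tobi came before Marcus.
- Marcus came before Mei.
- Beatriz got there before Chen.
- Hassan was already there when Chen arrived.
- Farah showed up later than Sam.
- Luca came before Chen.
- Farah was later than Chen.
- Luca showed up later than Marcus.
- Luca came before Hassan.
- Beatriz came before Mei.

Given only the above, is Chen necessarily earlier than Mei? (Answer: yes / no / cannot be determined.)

cannot be determined

No chain of stated constraints runs from Chen to Mei, and none runs from Mei to Chen either.
So the relative order of Chen and Mei is not fixed by the given facts.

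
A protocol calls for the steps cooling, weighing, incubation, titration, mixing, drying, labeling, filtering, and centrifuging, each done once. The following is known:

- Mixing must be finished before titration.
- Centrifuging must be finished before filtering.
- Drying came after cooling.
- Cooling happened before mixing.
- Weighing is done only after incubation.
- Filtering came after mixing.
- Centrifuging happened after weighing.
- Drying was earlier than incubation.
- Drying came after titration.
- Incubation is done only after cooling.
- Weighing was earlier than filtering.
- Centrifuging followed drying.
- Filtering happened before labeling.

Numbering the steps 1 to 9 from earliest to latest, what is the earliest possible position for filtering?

Centrifuging, cooling, drying, incubation, mixing, titration, and weighing must all come before filtering — 7 forced predecessors.
Nothing else is forced ahead of filtering, so its earliest slot is position 7 + 1 = 8.

8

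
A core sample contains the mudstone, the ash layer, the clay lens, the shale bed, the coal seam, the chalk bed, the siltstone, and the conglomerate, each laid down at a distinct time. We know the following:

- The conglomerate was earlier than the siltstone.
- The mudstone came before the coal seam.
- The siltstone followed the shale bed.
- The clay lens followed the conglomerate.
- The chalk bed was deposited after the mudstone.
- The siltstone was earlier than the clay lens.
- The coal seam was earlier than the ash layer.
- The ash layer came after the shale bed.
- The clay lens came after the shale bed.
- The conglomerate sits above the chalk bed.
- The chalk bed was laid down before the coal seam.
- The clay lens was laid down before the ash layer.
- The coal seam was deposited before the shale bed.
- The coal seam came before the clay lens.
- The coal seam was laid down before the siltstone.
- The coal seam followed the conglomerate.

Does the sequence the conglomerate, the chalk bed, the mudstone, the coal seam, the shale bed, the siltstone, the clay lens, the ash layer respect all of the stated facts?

no

The constraints require the mudstone before the chalk bed, but in the proposed sequence the chalk bed appears ahead of the mudstone. That one violation is enough.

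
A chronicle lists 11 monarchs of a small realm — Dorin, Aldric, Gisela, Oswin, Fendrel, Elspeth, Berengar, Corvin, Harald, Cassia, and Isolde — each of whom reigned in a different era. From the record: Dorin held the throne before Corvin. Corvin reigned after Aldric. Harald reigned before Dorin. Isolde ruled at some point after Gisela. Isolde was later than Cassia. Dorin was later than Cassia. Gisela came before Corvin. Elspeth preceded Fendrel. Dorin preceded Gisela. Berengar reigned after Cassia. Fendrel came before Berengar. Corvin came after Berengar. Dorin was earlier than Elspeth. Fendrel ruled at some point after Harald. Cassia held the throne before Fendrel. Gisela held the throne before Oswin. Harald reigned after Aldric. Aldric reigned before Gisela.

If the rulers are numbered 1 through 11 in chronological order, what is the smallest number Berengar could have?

7

Aldric, Cassia, Dorin, Elspeth, Fendrel, and Harald must all come before Berengar — 6 forced predecessors.
Nothing else is forced ahead of Berengar, so their earliest slot is position 6 + 1 = 7.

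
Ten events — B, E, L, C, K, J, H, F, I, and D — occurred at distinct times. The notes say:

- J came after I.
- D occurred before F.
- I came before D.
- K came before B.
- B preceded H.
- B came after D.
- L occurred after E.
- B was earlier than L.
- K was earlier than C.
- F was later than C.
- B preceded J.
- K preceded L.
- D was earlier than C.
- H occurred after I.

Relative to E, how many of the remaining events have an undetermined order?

Forced after E: L.
That leaves B, C, D, F, H, I, J, and K with no forced order relative to E — 8.

8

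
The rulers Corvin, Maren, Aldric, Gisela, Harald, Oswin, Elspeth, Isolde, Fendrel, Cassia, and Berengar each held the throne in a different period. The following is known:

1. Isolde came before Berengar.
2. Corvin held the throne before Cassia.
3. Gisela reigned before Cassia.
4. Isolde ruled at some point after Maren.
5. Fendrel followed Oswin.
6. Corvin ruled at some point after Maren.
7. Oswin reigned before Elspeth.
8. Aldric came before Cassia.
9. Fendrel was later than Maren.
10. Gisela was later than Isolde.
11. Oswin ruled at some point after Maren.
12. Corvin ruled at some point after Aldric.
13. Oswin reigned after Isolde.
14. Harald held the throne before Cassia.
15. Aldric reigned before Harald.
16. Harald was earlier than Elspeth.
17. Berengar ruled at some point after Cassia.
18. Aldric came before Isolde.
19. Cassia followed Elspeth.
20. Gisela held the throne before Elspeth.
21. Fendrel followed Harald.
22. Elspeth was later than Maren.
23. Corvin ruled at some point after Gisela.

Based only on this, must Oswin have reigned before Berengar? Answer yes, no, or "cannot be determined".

yes

Chain the constraints: Oswin → Elspeth → Cassia → Berengar. Each link is directly stated, so Oswin comes before Berengar.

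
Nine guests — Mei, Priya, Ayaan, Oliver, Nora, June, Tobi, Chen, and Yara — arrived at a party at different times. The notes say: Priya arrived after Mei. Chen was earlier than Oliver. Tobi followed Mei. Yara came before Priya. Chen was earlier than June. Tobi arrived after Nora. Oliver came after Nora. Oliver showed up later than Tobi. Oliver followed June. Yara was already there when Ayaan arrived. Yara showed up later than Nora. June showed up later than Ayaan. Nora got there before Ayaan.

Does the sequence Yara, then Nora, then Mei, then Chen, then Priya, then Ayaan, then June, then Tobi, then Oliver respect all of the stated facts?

The constraints require Nora before Yara, but in the proposed sequence Yara appears ahead of Nora. That one violation is enough.

no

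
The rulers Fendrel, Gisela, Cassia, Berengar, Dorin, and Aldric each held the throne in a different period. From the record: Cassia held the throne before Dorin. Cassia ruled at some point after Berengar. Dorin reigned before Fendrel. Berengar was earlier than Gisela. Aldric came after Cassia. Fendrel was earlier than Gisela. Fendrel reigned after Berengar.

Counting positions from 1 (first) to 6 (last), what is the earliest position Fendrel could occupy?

4

Berengar, Cassia, and Dorin must all come before Fendrel — 3 forced predecessors.
Nothing else is forced ahead of Fendrel, so their earliest slot is position 3 + 1 = 4.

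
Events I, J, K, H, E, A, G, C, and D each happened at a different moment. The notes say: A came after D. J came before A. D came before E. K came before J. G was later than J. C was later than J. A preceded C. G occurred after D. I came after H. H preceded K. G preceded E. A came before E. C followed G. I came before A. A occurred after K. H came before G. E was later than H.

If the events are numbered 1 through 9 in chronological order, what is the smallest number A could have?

D, H, I, J, and K must all come before A — 5 forced predecessors.
Nothing else is forced ahead of A, so its earliest slot is position 5 + 1 = 6.

6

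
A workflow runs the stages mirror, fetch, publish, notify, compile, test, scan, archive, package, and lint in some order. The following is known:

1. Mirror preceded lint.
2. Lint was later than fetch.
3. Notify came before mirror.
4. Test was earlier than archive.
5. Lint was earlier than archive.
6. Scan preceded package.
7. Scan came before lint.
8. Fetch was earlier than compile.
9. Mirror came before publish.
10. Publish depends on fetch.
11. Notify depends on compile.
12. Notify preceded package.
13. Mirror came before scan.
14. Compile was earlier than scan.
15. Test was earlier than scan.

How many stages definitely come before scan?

Directly stated before scan: compile, mirror, and test.
Fetch reaches scan via fetch → compile → scan.
Notify reaches scan via notify → mirror → scan.
That's compile, fetch, mirror, notify, and test — 5 in all.

5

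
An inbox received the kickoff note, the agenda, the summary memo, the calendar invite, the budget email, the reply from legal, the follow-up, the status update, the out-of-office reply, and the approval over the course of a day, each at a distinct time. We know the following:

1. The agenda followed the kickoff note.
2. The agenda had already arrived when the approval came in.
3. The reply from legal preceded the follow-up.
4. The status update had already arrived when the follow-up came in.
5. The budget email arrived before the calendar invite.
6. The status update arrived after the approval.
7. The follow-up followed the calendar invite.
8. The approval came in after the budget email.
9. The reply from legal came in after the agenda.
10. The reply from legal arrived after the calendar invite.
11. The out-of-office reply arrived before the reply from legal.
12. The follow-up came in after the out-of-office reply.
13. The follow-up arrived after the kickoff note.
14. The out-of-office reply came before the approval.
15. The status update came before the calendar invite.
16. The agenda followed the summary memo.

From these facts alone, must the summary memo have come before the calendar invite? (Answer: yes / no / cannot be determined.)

Chain the constraints: the summary memo → the agenda → the approval → the status update → the calendar invite. Each link is directly stated, so the summary memo comes before the calendar invite.

yes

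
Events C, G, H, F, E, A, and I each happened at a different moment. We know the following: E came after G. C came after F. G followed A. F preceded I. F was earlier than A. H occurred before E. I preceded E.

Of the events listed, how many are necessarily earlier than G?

Directly stated before G: A.
F reaches G via F → A → G.
No chain forces I (or any of the others) ahead of G.
That's A and F — 2 in all.

2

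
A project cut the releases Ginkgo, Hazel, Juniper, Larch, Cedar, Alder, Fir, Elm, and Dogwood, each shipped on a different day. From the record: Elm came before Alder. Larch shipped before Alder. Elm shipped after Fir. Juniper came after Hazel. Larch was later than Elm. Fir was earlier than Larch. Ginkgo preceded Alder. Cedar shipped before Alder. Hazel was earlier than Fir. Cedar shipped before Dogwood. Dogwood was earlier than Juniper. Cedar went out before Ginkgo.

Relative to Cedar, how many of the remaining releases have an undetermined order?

Forced after Cedar: Alder, Dogwood, Ginkgo, and Juniper.
That leaves Elm, Fir, Hazel, and Larch with no forced order relative to Cedar — 4.

4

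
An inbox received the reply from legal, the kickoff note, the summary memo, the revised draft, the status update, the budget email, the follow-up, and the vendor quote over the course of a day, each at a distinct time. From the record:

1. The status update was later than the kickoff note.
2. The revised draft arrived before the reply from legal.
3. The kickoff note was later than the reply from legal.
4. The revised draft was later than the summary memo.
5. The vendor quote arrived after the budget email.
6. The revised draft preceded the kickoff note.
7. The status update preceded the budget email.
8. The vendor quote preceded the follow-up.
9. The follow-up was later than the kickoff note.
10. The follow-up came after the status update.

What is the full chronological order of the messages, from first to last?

the summary memo, the revised draft, the reply from legal, the kickoff note, the status update, the budget email, the vendor quote, the follow-up

The constraints fix every adjacent pair, so only one ordering works:
the summary memo → the revised draft → the reply from legal → the kickoff note → the status update → the budget email → the vendor quote → the follow-up.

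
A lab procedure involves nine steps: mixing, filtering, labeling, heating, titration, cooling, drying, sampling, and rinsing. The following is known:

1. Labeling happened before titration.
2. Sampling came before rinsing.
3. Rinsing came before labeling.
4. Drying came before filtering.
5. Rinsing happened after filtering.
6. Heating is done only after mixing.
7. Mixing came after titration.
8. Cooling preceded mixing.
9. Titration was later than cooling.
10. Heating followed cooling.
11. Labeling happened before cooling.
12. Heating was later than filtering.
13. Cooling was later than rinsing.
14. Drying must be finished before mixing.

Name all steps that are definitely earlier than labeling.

drying, filtering, rinsing, sampling

Directly stated before labeling: rinsing.
Drying reaches labeling via drying → filtering → rinsing → labeling.
Filtering reaches labeling via filtering → rinsing → labeling.
Sampling reaches labeling via sampling → rinsing → labeling.
No chain forces heating (or any of the others) ahead of labeling.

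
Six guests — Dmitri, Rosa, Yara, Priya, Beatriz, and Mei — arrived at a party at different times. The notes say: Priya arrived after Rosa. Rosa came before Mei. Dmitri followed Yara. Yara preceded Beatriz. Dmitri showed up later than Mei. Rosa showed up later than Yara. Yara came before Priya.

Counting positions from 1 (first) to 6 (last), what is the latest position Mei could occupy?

5

Mei must come before Dmitri — 1 guest forced after them.
Everything else can be placed before Mei in some valid order, so Mei can sit as late as position 6 − 1 = 5.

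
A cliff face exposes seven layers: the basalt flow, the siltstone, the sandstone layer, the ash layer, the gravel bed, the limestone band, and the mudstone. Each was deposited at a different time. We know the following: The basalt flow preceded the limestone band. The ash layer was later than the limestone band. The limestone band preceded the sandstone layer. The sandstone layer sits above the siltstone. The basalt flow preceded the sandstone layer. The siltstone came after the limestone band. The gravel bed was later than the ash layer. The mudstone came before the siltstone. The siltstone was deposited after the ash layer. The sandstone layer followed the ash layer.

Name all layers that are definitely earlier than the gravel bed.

Directly stated before the gravel bed: the ash layer.
The basalt flow reaches the gravel bed via the basalt flow → the limestone band → the ash layer → the gravel bed.
The limestone band reaches the gravel bed via the limestone band → the ash layer → the gravel bed.
No chain forces the sandstone layer (or any of the others) ahead of the gravel bed.

the ash layer, the basalt flow, the limestone band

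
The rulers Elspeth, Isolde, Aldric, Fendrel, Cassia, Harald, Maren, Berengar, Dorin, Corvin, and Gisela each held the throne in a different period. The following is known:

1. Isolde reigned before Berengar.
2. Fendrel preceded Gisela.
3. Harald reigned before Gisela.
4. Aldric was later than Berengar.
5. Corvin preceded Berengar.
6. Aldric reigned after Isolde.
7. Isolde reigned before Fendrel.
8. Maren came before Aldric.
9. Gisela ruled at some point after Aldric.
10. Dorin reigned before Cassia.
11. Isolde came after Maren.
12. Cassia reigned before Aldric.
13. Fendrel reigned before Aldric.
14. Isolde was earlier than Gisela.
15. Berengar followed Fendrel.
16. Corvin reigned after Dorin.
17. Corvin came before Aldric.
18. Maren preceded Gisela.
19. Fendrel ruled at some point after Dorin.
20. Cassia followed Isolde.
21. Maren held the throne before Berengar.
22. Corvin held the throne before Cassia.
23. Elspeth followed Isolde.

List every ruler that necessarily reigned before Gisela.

Directly stated before Gisela: Aldric, Fendrel, Harald, Isolde, and Maren.
Berengar reaches Gisela via Berengar → Aldric → Gisela.
Cassia reaches Gisela via Cassia → Aldric → Gisela.
Corvin reaches Gisela via Corvin → Aldric → Gisela.
Likewise Dorin reaches Gisela by chaining the stated constraints.
No chain forces Elspeth ahead of Gisela.

Aldric, Berengar, Cassia, Corvin, Dorin, Fendrel, Harald, Isolde, Maren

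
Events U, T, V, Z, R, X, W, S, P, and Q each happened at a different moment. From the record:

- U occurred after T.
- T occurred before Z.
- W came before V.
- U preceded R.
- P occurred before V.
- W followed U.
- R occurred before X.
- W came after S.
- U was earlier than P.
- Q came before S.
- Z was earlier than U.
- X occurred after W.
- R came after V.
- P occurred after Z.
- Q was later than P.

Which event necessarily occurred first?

T

T has a chain of constraints placing it before every other event, so T must be first.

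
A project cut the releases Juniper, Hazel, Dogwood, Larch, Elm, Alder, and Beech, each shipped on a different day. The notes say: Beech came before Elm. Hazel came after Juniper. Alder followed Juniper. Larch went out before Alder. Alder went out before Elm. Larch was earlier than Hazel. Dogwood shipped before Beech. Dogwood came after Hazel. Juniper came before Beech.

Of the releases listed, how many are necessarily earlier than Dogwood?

3

Directly stated before Dogwood: Hazel.
Juniper reaches Dogwood via Juniper → Hazel → Dogwood.
Larch reaches Dogwood via Larch → Hazel → Dogwood.
No chain forces Beech (or any of the others) ahead of Dogwood.
That's Hazel, Juniper, and Larch — 3 in all.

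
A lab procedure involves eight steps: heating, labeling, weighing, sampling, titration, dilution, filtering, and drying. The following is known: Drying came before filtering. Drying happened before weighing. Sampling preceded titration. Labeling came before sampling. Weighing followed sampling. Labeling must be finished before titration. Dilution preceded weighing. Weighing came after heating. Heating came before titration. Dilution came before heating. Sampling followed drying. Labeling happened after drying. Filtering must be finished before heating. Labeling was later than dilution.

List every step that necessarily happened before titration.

dilution, drying, filtering, heating, labeling, sampling

Directly stated before titration: heating, labeling, and sampling.
Dilution reaches titration via dilution → labeling → titration.
Drying reaches titration via drying → labeling → titration.
Filtering reaches titration via filtering → heating → titration.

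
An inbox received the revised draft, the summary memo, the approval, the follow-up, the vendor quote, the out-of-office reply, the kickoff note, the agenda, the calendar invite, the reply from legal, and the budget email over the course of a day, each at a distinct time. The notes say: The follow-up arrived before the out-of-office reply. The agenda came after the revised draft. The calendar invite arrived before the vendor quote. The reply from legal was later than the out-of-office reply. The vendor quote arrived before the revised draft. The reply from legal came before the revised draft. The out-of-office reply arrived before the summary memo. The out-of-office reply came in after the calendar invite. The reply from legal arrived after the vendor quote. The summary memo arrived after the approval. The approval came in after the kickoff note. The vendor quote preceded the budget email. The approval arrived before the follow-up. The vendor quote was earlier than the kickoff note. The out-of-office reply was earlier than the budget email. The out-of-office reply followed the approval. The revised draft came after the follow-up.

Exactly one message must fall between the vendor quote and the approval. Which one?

Tracing the constraints gives the vendor quote → the kickoff note → the approval, so the kickoff note sits after the vendor quote and before the approval.
No other message is forced both after the vendor quote and before the approval.

the kickoff note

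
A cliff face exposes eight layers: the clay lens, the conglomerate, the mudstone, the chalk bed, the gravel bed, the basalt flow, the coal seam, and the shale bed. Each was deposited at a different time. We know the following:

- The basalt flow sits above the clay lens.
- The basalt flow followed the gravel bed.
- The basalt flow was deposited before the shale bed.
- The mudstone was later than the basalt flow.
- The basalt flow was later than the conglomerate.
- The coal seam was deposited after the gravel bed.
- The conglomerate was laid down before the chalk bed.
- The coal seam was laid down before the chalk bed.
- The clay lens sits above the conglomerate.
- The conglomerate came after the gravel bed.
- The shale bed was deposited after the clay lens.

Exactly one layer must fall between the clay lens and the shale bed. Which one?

the basalt flow

Tracing the constraints gives the clay lens → the basalt flow → the shale bed, so the basalt flow sits after the clay lens and before the shale bed.
No other layer is forced both after the clay lens and before the shale bed.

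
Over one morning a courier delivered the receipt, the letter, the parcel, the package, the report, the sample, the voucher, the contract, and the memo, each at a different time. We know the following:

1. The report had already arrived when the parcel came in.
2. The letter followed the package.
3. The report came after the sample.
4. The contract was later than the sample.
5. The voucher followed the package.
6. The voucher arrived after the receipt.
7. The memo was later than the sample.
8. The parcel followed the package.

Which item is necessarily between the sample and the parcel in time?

the report

Tracing the constraints gives the sample → the report → the parcel, so the report sits after the sample and before the parcel.
No other item is forced both after the sample and before the parcel.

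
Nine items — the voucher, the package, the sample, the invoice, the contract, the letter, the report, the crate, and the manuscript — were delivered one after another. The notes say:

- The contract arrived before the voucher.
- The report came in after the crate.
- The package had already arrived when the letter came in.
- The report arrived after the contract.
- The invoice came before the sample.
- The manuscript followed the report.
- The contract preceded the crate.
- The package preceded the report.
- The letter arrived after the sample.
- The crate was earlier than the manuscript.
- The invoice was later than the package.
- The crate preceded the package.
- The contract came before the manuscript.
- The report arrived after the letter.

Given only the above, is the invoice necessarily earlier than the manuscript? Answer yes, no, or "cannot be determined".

Chain the constraints: the invoice → the sample → the letter → the report → the manuscript. Each link is directly stated, so the invoice comes before the manuscript.

yes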